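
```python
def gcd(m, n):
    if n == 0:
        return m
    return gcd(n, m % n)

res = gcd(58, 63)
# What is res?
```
Call trace:
gcd(m=58, n=63)
  gcd(m=63, n=58)
    gcd(m=58, n=5)
      gcd(m=5, n=3)
        gcd(m=3, n=2)
          gcd(m=2, n=1)
            gcd(m=1, n=0)
            -> return 1
          -> return 1
        -> return 1
      -> return 1
    -> return 1
  -> return 1
-> return 1

Final answer: 1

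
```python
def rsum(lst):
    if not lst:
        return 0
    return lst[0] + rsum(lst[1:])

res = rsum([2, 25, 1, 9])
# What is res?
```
Call trace:
rsum(lst=[2, 25, 1, 9])
  rsum(lst=[25, 1, 9])
    rsum(lst=[1, 9])
      rsum(lst=[9])
        rsum(lst=[])
        -> return 0
      -> return 9
    -> return 10
  -> return 35
-> return 37

Final answer: 37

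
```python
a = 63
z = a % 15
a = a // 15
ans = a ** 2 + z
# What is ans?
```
Trace:
  a=63
  a=63, z=3
  a=4, z=3
  a=4, z=3, ans=19

Final answer: 19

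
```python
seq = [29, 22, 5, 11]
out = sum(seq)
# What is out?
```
Trace:
  seq=[29, 22, 5, 11]
  seq=[29, 22, 5, 11], out=67

Final answer: 67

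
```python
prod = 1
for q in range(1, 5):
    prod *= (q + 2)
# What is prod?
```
Trace:
  prod=1
  prod=3, q=1
  prod=12, q=2
  prod=60, q=3
  prod=360, q=4

Final answer: 360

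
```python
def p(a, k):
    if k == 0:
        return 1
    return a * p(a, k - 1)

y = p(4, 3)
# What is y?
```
Call trace:
p(a=4, k=3)
  p(a=4, k=2)
    p(a=4, k=1)
      p(a=4, k=0)
      -> return 1
    -> return 4
  -> return 16
-> return 64

Final answer: 64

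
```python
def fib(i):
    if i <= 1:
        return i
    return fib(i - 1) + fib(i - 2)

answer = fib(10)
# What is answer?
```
Call trace (a repeated sub-call is expanded the first time; later identical calls just restate its return value):
fib(i=10)
  fib(i=9)
    fib(i=8)
      fib(i=7)
        fib(i=6)
          fib(i=5)
            fib(i=4)
              fib(i=3)
                fib(i=2)
                  fib(i=1)
                  -> return 1
                  fib(i=0)
                  -> return 0
                -> return 1
                fib(i=1)
                -> return 1
              -> return 2
              fib(i=2) -> return 1  (same call as traced above)
            -> return 3
            fib(i=3) -> return 2  (same call as traced above)
          -> return 5
          fib(i=4) -> return 3  (same call as traced above)
        -> return 8
        fib(i=5) -> return 5  (same call as traced above)
      -> return 13
      fib(i=6) -> return 8  (same call as traced above)
    -> return 21
    fib(i=7) -> return 13  (same call as traced above)
  -> return 34
  fib(i=8) -> return 21  (same call as traced above)
-> return 55

Final answer: 55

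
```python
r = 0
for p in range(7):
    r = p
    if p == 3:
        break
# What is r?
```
Trace:
  r=0
  r=0, p=0
  r=1, p=1
  r=2, p=2
  r=3, p=3

Final answer: 3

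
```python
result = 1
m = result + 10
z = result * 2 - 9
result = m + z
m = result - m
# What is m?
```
Trace:
  result=1
  result=1, m=11
  result=1, m=11, z=-7
  result=4, m=11, z=-7
  result=4, m=-7, z=-7

Final answer: -7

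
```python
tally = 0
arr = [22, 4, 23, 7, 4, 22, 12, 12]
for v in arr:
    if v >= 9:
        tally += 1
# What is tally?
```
Trace:
  tally=0
  tally=1, v=22
  tally=1, v=4
  tally=2, v=23
  tally=2, v=7
  tally=2, v=4
  tally=3, v=22
  tally=4, v=12
  tally=5, v=12

Final answer: 5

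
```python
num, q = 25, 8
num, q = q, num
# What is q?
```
Trace:
  num=25, q=8
  num=8, q=25

Final answer: 25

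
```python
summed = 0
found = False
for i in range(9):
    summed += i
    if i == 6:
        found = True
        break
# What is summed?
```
Trace:
  summed=0
  summed=0, found=False
  summed=0, found=False, i=0
  summed=1, found=False, i=1
  summed=3, found=False, i=2
  summed=6, found=False, i=3
  summed=10, found=False, i=4
  summed=15, found=False, i=5
  summed=21, found=True, i=6

Final answer: 21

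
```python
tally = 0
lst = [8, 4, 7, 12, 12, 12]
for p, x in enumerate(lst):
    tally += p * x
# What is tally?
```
Trace:
  tally=0
  tally=0, p=0, x=8
  tally=4, p=1, x=4
  tally=18, p=2, x=7
  tally=54, p=3, x=12
  tally=102, p=4, x=12
  tally=162, p=5, x=12

Final answer: 162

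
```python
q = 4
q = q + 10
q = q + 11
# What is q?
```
Trace:
  q=4
  q=14
  q=25

Final answer: 25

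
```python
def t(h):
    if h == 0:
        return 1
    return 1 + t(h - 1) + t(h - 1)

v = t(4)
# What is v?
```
Call trace (a repeated sub-call is expanded the first time; later identical calls just restate its return value):
t(h=4)
  t(h=3)
    t(h=2)
      t(h=1)
        t(h=0)
        -> return 1
        t(h=0)
        -> return 1
      -> return 3
      t(h=1) -> return 3  (same call as traced above)
    -> return 7
    t(h=2) -> return 7  (same call as traced above)
  -> return 15
  t(h=3) -> return 15  (same call as traced above)
-> return 31

Final answer: 31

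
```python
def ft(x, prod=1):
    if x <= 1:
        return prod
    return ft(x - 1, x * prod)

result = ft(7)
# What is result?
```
Call trace:
ft(x=7, prod=1)
  ft(x=6, prod=7)
    ft(x=5, prod=42)
      ft(x=4, prod=210)
        ft(x=3, prod=840)
          ft(x=2, prod=2520)
            ft(x=1, prod=5040)
            -> return 5040
          -> return 5040
        -> return 5040
      -> return 5040
    -> return 5040
  -> return 5040
-> return 5040

Final answer: 5040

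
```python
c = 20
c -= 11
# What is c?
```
Trace:
  c=20
  c=9

Final answer: 9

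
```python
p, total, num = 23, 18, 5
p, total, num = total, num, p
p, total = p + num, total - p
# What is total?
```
Trace:
  p=23, total=18, num=5
  p=18, total=5, num=23
  p=41, total=-13, num=23

Final answer: -13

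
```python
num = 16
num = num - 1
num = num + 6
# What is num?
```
Trace:
  num=16
  num=15
  num=21

Final answer: 21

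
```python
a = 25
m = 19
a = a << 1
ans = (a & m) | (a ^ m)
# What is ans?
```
Trace:
  a=25
  a=25, m=19
  a=50, m=19
  a=50, m=19, ans=51

Final answer: 51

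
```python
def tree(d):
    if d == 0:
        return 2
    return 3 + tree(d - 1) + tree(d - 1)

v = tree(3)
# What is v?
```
Call trace (a repeated sub-call is expanded the first time; later identical calls just restate its return value):
tree(d=3)
  tree(d=2)
    tree(d=1)
      tree(d=0)
      -> return 2
      tree(d=0)
      -> return 2
    -> return 7
    tree(d=1) -> return 7  (same call as traced above)
  -> return 17
  tree(d=2) -> return 17  (same call as traced above)
-> return 37

Final answer: 37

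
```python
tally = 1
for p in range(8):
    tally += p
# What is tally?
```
Trace:
  tally=1
  tally=1, p=0
  tally=2, p=1
  tally=4, p=2
  tally=7, p=3
  tally=11, p=4
  tally=16, p=5
  tally=22, p=6
  tally=29, p=7

Final answer: 29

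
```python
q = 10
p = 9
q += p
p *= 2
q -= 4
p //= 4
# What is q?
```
Trace:
  q=10
  q=10, p=9
  q=19, p=9
  q=19, p=18
  q=15, p=18
  q=15, p=4

Final answer: 15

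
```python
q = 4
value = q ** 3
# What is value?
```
Trace:
  q=4
  q=4, value=64

Final answer: 64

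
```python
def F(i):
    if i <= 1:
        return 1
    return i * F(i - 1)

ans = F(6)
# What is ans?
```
Call trace:
F(i=6)
  F(i=5)
    F(i=4)
      F(i=3)
        F(i=2)
          F(i=1)
          -> return 1
        -> return 2
      -> return 6
    -> return 24
  -> return 120
-> return 720

Final answer: 720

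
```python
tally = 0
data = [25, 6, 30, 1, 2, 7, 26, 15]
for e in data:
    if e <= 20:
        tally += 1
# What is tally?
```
Trace:
  tally=0
  tally=0, e=25
  tally=1, e=6
  tally=1, e=30
  tally=2, e=1
  tally=3, e=2
  tally=4, e=7
  tally=4, e=26
  tally=5, e=15

Final answer: 5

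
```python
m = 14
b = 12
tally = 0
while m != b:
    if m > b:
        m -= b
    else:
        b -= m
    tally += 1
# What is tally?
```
Trace:
  m=14
  m=14, b=12
  m=14, b=12, tally=0
  m=2, b=12, tally=1
  m=2, b=10, tally=2
  m=2, b=8, tally=3
  m=2, b=6, tally=4
  m=2, b=4, tally=5
  m=2, b=2, tally=6

Final answer: 6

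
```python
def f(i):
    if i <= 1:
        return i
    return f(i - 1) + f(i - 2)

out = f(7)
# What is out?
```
Call trace (a repeated sub-call is expanded the first time; later identical calls just restate its return value):
f(i=7)
  f(i=6)
    f(i=5)
      f(i=4)
        f(i=3)
          f(i=2)
            f(i=1)
            -> return 1
            f(i=0)
            -> return 0
          -> return 1
          f(i=1)
          -> return 1
        -> return 2
        f(i=2) -> return 1  (same call as traced above)
      -> return 3
      f(i=3) -> return 2  (same call as traced above)
    -> return 5
    f(i=4) -> return 3  (same call as traced above)
  -> return 8
  f(i=5) -> return 5  (same call as traced above)
-> return 13

Final answer: 13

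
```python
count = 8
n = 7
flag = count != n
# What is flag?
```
Trace:
  count=8
  count=8, n=7
  count=8, n=7, flag=True

Final answer: True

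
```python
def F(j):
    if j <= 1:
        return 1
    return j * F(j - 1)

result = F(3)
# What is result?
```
Call trace:
F(j=3)
  F(j=2)
    F(j=1)
    -> return 1
  -> return 2
-> return 6

Final answer: 6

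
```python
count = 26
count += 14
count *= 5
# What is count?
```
Trace:
  count=26
  count=40
  count=200

Final answer: 200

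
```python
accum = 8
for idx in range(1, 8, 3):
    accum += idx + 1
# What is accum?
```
Trace:
  accum=8
  accum=10, idx=1
  accum=15, idx=4
  accum=23, idx=7

Final answer: 23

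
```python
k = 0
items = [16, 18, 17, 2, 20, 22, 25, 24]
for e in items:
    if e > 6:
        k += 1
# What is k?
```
Trace:
  k=0
  k=1, e=16
  k=2, e=18
  k=3, e=17
  k=3, e=2
  k=4, e=20
  k=5, e=22
  k=6, e=25
  k=7, e=24

Final answer: 7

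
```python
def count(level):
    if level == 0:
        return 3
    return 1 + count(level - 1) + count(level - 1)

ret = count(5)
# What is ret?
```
Call trace (a repeated sub-call is expanded the first time; later identical calls just restate its return value):
count(level=5)
  count(level=4)
    count(level=3)
      count(level=2)
        count(level=1)
          count(level=0)
          -> return 3
          count(level=0)
          -> return 3
        -> return 7
        count(level=1) -> return 7  (same call as traced above)
      -> return 15
      count(level=2) -> return 15  (same call as traced above)
    -> return 31
    count(level=3) -> return 31  (same call as traced above)
  -> return 63
  count(level=4) -> return 63  (same call as traced above)
-> return 127

Final answer: 127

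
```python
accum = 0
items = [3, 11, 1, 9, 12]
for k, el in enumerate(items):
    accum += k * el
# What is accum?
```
Trace:
  accum=0
  accum=0, k=0, el=3
  accum=11, k=1, el=11
  accum=13, k=2, el=1
  accum=40, k=3, el=9
  accum=88, k=4, el=12

Final answer: 88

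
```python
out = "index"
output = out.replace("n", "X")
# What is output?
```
Trace:
  out='index'
  out='index', output='iXdex'

Final answer: 'iXdex'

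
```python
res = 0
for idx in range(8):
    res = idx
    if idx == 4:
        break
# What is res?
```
Trace:
  res=0
  res=0, idx=0
  res=1, idx=1
  res=2, idx=2
  res=3, idx=3
  res=4, idx=4

Final answer: 4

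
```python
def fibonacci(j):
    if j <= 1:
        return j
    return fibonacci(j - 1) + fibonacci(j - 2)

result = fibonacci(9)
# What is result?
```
Call trace (a repeated sub-call is expanded the first time; later identical calls just restate its return value):
fibonacci(j=9)
  fibonacci(j=8)
    fibonacci(j=7)
      fibonacci(j=6)
        fibonacci(j=5)
          fibonacci(j=4)
            fibonacci(j=3)
              fibonacci(j=2)
                fibonacci(j=1)
                -> return 1
                fibonacci(j=0)
                -> return 0
              -> return 1
              fibonacci(j=1)
              -> return 1
            -> return 2
            fibonacci(j=2) -> return 1  (same call as traced above)
          -> return 3
          fibonacci(j=3) -> return 2  (same call as traced above)
        -> return 5
        fibonacci(j=4) -> return 3  (same call as traced above)
      -> return 8
      fibonacci(j=5) -> return 5  (same call as traced above)
    -> return 13
    fibonacci(j=6) -> return 8  (same call as traced above)
  -> return 21
  fibonacci(j=7) -> return 13  (same call as traced above)
-> return 34

Final answer: 34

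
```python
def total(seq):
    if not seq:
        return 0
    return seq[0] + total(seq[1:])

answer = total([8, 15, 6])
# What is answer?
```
Call trace:
total(seq=[8, 15, 6])
  total(seq=[15, 6])
    total(seq=[6])
      total(seq=[])
      -> return 0
    -> return 6
  -> return 21
-> return 29

Final answer: 29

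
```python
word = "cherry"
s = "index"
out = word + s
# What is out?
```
Trace:
  word='cherry'
  word='cherry', s='index'
  word='cherry', s='index', out='cherryindex'

Final answer: 'cherryindex'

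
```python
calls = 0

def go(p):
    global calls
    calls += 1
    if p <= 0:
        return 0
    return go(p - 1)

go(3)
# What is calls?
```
Call trace:
go(p=3)
  go(p=2)
    go(p=1)
      go(p=0)
      -> return 0
    -> return 0
  -> return 0
-> return 0

calls is incremented once per call. go is entered once for each p = 3, 2, 1, 0 (the p <= 0 call returns without recursing), i.e. 3 + 1 calls.
calls = 4

Final answer: 4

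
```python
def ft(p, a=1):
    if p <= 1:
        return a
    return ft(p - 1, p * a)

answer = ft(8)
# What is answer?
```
Call trace:
ft(p=8, a=1)
  ft(p=7, a=8)
    ft(p=6, a=56)
      ft(p=5, a=336)
        ft(p=4, a=1680)
          ft(p=3, a=6720)
            ft(p=2, a=20160)
              ft(p=1, a=40320)
              -> return 40320
            -> return 40320
          -> return 40320
        -> return 40320
      -> return 40320
    -> return 40320
  -> return 40320
-> return 40320

Final answer: 40320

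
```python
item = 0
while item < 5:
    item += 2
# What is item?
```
Trace:
  item=0
  item=2
  item=4
  item=6

Final answer: 6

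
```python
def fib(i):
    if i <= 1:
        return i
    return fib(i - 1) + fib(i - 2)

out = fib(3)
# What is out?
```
Call trace:
fib(i=3)
  fib(i=2)
    fib(i=1)
    -> return 1
    fib(i=0)
    -> return 0
  -> return 1
  fib(i=1)
  -> return 1
-> return 2

Final answer: 2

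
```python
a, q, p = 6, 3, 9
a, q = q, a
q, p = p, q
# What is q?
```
Trace:
  a=6, q=3, p=9
  a=3, q=6, p=9
  a=3, q=9, p=6

Final answer: 9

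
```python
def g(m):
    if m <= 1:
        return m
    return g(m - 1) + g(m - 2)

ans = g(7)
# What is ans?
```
Call trace (a repeated sub-call is expanded the first time; later identical calls just restate its return value):
g(m=7)
  g(m=6)
    g(m=5)
      g(m=4)
        g(m=3)
          g(m=2)
            g(m=1)
            -> return 1
            g(m=0)
            -> return 0
          -> return 1
          g(m=1)
          -> return 1
        -> return 2
        g(m=2) -> return 1  (same call as traced above)
      -> return 3
      g(m=3) -> return 2  (same call as traced above)
    -> return 5
    g(m=4) -> return 3  (same call as traced above)
  -> return 8
  g(m=5) -> return 5  (same call as traced above)
-> return 13

Final answer: 13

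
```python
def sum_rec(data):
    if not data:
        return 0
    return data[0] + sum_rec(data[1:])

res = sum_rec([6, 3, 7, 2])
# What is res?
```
Call trace:
sum_rec(data=[6, 3, 7, 2])
  sum_rec(data=[3, 7, 2])
    sum_rec(data=[7, 2])
      sum_rec(data=[2])
        sum_rec(data=[])
        -> return 0
      -> return 2
    -> return 9
  -> return 12
-> return 18

Final answer: 18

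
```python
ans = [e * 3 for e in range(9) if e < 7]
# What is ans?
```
Trace:
  e=0
  e=1
  e=2
  e=3
  e=4
  e=5
  e=6
  e=7
  e=8
  ans=[0, 3, 6, 9, 12, 15, 18]

Final answer: [0, 3, 6, 9, 12, 15, 18]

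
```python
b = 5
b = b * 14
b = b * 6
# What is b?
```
Trace:
  b=5
  b=70
  b=420

Final answer: 420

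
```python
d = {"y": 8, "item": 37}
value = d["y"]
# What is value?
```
Trace:
  d={'y': 8, 'item': 37}
  d={'y': 8, 'item': 37}, value=8

Final answer: 8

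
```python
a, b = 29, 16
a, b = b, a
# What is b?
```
Trace:
  a=29, b=16
  a=16, b=29

Final answer: 29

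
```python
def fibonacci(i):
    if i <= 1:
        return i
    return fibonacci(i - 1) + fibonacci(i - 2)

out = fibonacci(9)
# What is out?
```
Call trace (a repeated sub-call is expanded the first time; later identical calls just restate its return value):
fibonacci(i=9)
  fibonacci(i=8)
    fibonacci(i=7)
      fibonacci(i=6)
        fibonacci(i=5)
          fibonacci(i=4)
            fibonacci(i=3)
              fibonacci(i=2)
                fibonacci(i=1)
                -> return 1
                fibonacci(i=0)
                -> return 0
              -> return 1
              fibonacci(i=1)
              -> return 1
            -> return 2
            fibonacci(i=2) -> return 1  (same call as traced above)
          -> return 3
          fibonacci(i=3) -> return 2  (same call as traced above)
        -> return 5
        fibonacci(i=4) -> return 3  (same call as traced above)
      -> return 8
      fibonacci(i=5) -> return 5  (same call as traced above)
    -> return 13
    fibonacci(i=6) -> return 8  (same call as traced above)
  -> return 21
  fibonacci(i=7) -> return 13  (same call as traced above)
-> return 34

Final answer: 34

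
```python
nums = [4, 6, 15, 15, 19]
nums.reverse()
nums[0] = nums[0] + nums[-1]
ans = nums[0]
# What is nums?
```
Trace:
  nums=[4, 6, 15, 15, 19]
  nums=[19, 15, 15, 6, 4]
  nums=[23, 15, 15, 6, 4]
  nums=[23, 15, 15, 6, 4], ans=23

Final answer: [23, 15, 15, 6, 4]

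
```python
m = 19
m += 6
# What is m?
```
Trace:
  m=19
  m=25

Final answer: 25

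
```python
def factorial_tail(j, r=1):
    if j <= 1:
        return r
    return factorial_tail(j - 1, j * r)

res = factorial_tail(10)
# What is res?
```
Call trace:
factorial_tail(j=10, r=1)
  factorial_tail(j=9, r=10)
    factorial_tail(j=8, r=90)
      factorial_tail(j=7, r=720)
        factorial_tail(j=6, r=5040)
          factorial_tail(j=5, r=30240)
            factorial_tail(j=4, r=151200)
              factorial_tail(j=3, r=604800)
                factorial_tail(j=2, r=1814400)
                  factorial_tail(j=1, r=3628800)
                  -> return 3628800
                -> return 3628800
              -> return 3628800
            -> return 3628800
          -> return 3628800
        -> return 3628800
      -> return 3628800
    -> return 3628800
  -> return 3628800
-> return 3628800

Final answer: 3628800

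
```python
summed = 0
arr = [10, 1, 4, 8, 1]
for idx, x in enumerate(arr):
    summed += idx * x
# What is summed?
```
Trace:
  summed=0
  summed=0, idx=0, x=10
  summed=1, idx=1, x=1
  summed=9, idx=2, x=4
  summed=33, idx=3, x=8
  summed=37, idx=4, x=1

Final answer: 37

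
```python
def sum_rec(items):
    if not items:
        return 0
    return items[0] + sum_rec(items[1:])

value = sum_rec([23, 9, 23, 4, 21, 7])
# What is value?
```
Call trace:
sum_rec(items=[23, 9, 23, 4, 21, 7])
  sum_rec(items=[9, 23, 4, 21, 7])
    sum_rec(items=[23, 4, 21, 7])
      sum_rec(items=[4, 21, 7])
        sum_rec(items=[21, 7])
          sum_rec(items=[7])
            sum_rec(items=[])
            -> return 0
          -> return 7
        -> return 28
      -> return 32
    -> return 55
  -> return 64
-> return 87

Final answer: 87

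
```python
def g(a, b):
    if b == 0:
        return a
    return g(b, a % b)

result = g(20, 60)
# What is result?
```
Call trace:
g(a=20, b=60)
  g(a=60, b=20)
    g(a=20, b=0)
    -> return 20
  -> return 20
-> return 20

Final answer: 20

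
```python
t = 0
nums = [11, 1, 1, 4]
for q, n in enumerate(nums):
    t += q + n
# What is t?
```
Trace:
  t=0
  t=11, q=0, n=11
  t=13, q=1, n=1
  t=16, q=2, n=1
  t=23, q=3, n=4

Final answer: 23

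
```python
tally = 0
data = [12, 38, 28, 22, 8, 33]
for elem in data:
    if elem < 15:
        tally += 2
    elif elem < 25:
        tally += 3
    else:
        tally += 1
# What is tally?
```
Trace:
  tally=0
  tally=2, elem=12
  tally=3, elem=38
  tally=4, elem=28
  tally=7, elem=22
  tally=9, elem=8
  tally=10, elem=33

Final answer: 10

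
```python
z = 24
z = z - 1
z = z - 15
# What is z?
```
Trace:
  z=24
  z=23
  z=8

Final answer: 8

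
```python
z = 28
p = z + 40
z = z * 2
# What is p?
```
Trace:
  z=28
  z=28, p=68
  z=56, p=68

Final answer: 68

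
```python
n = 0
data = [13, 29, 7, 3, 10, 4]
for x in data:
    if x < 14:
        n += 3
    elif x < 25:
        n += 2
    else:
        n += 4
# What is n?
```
Trace:
  n=0
  n=3, x=13
  n=7, x=29
  n=10, x=7
  n=13, x=3
  n=16, x=10
  n=19, x=4

Final answer: 19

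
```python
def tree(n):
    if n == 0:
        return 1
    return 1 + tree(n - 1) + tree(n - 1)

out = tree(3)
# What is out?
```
Call trace (a repeated sub-call is expanded the first time; later identical calls just restate its return value):
tree(n=3)
  tree(n=2)
    tree(n=1)
      tree(n=0)
      -> return 1
      tree(n=0)
      -> return 1
    -> return 3
    tree(n=1) -> return 3  (same call as traced above)
  -> return 7
  tree(n=2) -> return 7  (same call as traced above)
-> return 15

Final answer: 15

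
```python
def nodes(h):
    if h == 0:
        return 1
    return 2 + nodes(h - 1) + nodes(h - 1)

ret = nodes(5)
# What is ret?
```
Call trace (a repeated sub-call is expanded the first time; later identical calls just restate its return value):
nodes(h=5)
  nodes(h=4)
    nodes(h=3)
      nodes(h=2)
        nodes(h=1)
          nodes(h=0)
          -> return 1
          nodes(h=0)
          -> return 1
        -> return 4
        nodes(h=1) -> return 4  (same call as traced above)
      -> return 10
      nodes(h=2) -> return 10  (same call as traced above)
    -> return 22
    nodes(h=3) -> return 22  (same call as traced above)
  -> return 46
  nodes(h=4) -> return 46  (same call as traced above)
-> return 94

Final answer: 94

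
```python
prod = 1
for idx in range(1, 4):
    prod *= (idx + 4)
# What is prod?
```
Trace:
  prod=1
  prod=5, idx=1
  prod=30, idx=2
  prod=210, idx=3

Final answer: 210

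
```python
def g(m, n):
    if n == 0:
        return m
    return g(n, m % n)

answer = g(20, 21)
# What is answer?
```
Call trace:
g(m=20, n=21)
  g(m=21, n=20)
    g(m=20, n=1)
      g(m=1, n=0)
      -> return 1
    -> return 1
  -> return 1
-> return 1

Final answer: 1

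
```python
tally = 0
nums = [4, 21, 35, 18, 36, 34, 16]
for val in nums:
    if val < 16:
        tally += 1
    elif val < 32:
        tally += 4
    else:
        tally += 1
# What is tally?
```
Trace:
  tally=0
  tally=1, val=4
  tally=5, val=21
  tally=6, val=35
  tally=10, val=18
  tally=11, val=36
  tally=12, val=34
  tally=16, val=16

Final answer: 16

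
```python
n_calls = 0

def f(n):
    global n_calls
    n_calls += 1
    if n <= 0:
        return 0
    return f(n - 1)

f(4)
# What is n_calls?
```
Call trace:
f(n=4)
  f(n=3)
    f(n=2)
      f(n=1)
        f(n=0)
        -> return 0
      -> return 0
    -> return 0
  -> return 0
-> return 0

n_calls is incremented once per call. f is entered once for each n = 4, 3, 2, 1, 0 (the n <= 0 call returns without recursing), i.e. 4 + 1 calls.
n_calls = 5

Final answer: 5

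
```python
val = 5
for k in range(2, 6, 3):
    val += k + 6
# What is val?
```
Trace:
  val=5
  val=13, k=2
  val=24, k=5

Final answer: 24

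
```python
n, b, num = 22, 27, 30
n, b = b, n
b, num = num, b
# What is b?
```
Trace:
  n=22, b=27, num=30
  n=27, b=22, num=30
  n=27, b=30, num=22

Final answer: 30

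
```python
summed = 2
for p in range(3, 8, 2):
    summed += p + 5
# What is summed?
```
Trace:
  summed=2
  summed=10, p=3
  summed=20, p=5
  summed=32, p=7

Final answer: 32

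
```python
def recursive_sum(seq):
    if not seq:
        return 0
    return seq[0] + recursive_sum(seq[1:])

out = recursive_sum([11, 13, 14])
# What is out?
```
Call trace:
recursive_sum(seq=[11, 13, 14])
  recursive_sum(seq=[13, 14])
    recursive_sum(seq=[14])
      recursive_sum(seq=[])
      -> return 0
    -> return 14
  -> return 27
-> return 38

Final answer: 38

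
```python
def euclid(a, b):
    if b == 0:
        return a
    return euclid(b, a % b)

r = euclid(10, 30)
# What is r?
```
Call trace:
euclid(a=10, b=30)
  euclid(a=30, b=10)
    euclid(a=10, b=0)
    -> return 10
  -> return 10
-> return 10

Final answer: 10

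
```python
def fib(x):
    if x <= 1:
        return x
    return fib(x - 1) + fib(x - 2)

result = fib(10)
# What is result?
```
Call trace (a repeated sub-call is expanded the first time; later identical calls just restate its return value):
fib(x=10)
  fib(x=9)
    fib(x=8)
      fib(x=7)
        fib(x=6)
          fib(x=5)
            fib(x=4)
              fib(x=3)
                fib(x=2)
                  fib(x=1)
                  -> return 1
                  fib(x=0)
                  -> return 0
                -> return 1
                fib(x=1)
                -> return 1
              -> return 2
              fib(x=2) -> return 1  (same call as traced above)
            -> return 3
            fib(x=3) -> return 2  (same call as traced above)
          -> return 5
          fib(x=4) -> return 3  (same call as traced above)
        -> return 8
        fib(x=5) -> return 5  (same call as traced above)
      -> return 13
      fib(x=6) -> return 8  (same call as traced above)
    -> return 21
    fib(x=7) -> return 13  (same call as traced above)
  -> return 34
  fib(x=8) -> return 21  (same call as traced above)
-> return 55

Final answer: 55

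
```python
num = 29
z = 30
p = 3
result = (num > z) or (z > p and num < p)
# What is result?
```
Trace:
  num=29
  num=29, z=30
  num=29, z=30, p=3
  num=29, z=30, p=3, result=False

Final answer: False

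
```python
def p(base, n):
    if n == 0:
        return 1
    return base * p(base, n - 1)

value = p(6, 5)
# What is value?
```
Call trace:
p(base=6, n=5)
  p(base=6, n=4)
    p(base=6, n=3)
      p(base=6, n=2)
        p(base=6, n=1)
          p(base=6, n=0)
          -> return 1
        -> return 6
      -> return 36
    -> return 216
  -> return 1296
-> return 7776

Final answer: 7776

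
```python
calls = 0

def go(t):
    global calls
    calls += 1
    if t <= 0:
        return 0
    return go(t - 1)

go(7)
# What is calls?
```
Call trace:
go(t=7)
  go(t=6)
    go(t=5)
      go(t=4)
        go(t=3)
          go(t=2)
            go(t=1)
              go(t=0)
              -> return 0
            -> return 0
          -> return 0
        -> return 0
      -> return 0
    -> return 0
  -> return 0
-> return 0

calls is incremented once per call. go is entered once for each t = 7, 6, 5, 4, 3, 2, 1, 0 (the t <= 0 call returns without recursing), i.e. 7 + 1 calls.
calls = 8

Final answer: 8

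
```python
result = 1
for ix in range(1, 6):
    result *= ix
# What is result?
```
Trace:
  result=1
  result=1, ix=1
  result=2, ix=2
  result=6, ix=3
  result=24, ix=4
  result=120, ix=5

Final answer: 120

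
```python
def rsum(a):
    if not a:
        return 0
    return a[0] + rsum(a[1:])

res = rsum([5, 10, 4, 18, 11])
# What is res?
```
Call trace:
rsum(a=[5, 10, 4, 18, 11])
  rsum(a=[10, 4, 18, 11])
    rsum(a=[4, 18, 11])
      rsum(a=[18, 11])
        rsum(a=[11])
          rsum(a=[])
          -> return 0
        -> return 11
      -> return 29
    -> return 33
  -> return 43
-> return 48

Final answer: 48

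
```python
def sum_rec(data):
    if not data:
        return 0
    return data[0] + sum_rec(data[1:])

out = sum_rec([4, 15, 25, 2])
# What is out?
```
Call trace:
sum_rec(data=[4, 15, 25, 2])
  sum_rec(data=[15, 25, 2])
    sum_rec(data=[25, 2])
      sum_rec(data=[2])
        sum_rec(data=[])
        -> return 0
      -> return 2
    -> return 27
  -> return 42
-> return 46

Final answer: 46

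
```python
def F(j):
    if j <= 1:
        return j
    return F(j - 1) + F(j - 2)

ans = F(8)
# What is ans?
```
Call trace (a repeated sub-call is expanded the first time; later identical calls just restate its return value):
F(j=8)
  F(j=7)
    F(j=6)
      F(j=5)
        F(j=4)
          F(j=3)
            F(j=2)
              F(j=1)
              -> return 1
              F(j=0)
              -> return 0
            -> return 1
            F(j=1)
            -> return 1
          -> return 2
          F(j=2) -> return 1  (same call as traced above)
        -> return 3
        F(j=3) -> return 2  (same call as traced above)
      -> return 5
      F(j=4) -> return 3  (same call as traced above)
    -> return 8
    F(j=5) -> return 5  (same call as traced above)
  -> return 13
  F(j=6) -> return 8  (same call as traced above)
-> return 21

Final answer: 21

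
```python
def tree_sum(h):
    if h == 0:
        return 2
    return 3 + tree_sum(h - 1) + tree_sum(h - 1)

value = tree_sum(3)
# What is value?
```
Call trace (a repeated sub-call is expanded the first time; later identical calls just restate its return value):
tree_sum(h=3)
  tree_sum(h=2)
    tree_sum(h=1)
      tree_sum(h=0)
      -> return 2
      tree_sum(h=0)
      -> return 2
    -> return 7
    tree_sum(h=1) -> return 7  (same call as traced above)
  -> return 17
  tree_sum(h=2) -> return 17  (same call as traced above)
-> return 37

Final answer: 37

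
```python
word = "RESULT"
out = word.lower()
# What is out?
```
Trace:
  word='RESULT'
  word='RESULT', out='result'

Final answer: 'result'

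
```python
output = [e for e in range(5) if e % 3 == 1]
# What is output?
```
Trace:
  e=0
  e=1
  e=2
  e=3
  e=4
  output=[1, 4]

Final answer: [1, 4]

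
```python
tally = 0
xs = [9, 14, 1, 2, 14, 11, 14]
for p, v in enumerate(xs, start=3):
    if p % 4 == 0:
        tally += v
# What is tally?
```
Trace:
  tally=0
  tally=0, p=3, v=9
  tally=14, p=4, v=14
  tally=14, p=5, v=1
  tally=14, p=6, v=2
  tally=14, p=7, v=14
  tally=25, p=8, v=11
  tally=25, p=9, v=14

Final answer: 25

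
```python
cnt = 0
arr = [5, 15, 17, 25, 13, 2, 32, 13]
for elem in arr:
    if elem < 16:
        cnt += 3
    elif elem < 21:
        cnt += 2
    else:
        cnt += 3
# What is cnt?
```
Trace:
  cnt=0
  cnt=3, elem=5
  cnt=6, elem=15
  cnt=8, elem=17
  cnt=11, elem=25
  cnt=14, elem=13
  cnt=17, elem=2
  cnt=20, elem=32
  cnt=23, elem=13

Final answer: 23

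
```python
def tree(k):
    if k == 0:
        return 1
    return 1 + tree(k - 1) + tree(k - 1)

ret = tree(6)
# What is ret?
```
Call trace (a repeated sub-call is expanded the first time; later identical calls just restate its return value):
tree(k=6)
  tree(k=5)
    tree(k=4)
      tree(k=3)
        tree(k=2)
          tree(k=1)
            tree(k=0)
            -> return 1
            tree(k=0)
            -> return 1
          -> return 3
          tree(k=1) -> return 3  (same call as traced above)
        -> return 7
        tree(k=2) -> return 7  (same call as traced above)
      -> return 15
      tree(k=3) -> return 15  (same call as traced above)
    -> return 31
    tree(k=4) -> return 31  (same call as traced above)
  -> return 63
  tree(k=5) -> return 63  (same call as traced above)
-> return 127

Final answer: 127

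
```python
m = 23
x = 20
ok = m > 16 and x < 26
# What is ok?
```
Trace:
  m=23
  m=23, x=20
  m=23, x=20, ok=True

Final answer: True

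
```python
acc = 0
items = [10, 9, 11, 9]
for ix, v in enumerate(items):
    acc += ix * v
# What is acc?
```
Trace:
  acc=0
  acc=0, ix=0, v=10
  acc=9, ix=1, v=9
  acc=31, ix=2, v=11
  acc=58, ix=3, v=9

Final answer: 58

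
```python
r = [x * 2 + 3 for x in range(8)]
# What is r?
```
Trace:
  x=0
  x=1
  x=2
  x=3
  x=4
  x=5
  x=6
  x=7
  r=[3, 5, 7, 9, 11, 13, 15, 17]

Final answer: [3, 5, 7, 9, 11, 13, 15, 17]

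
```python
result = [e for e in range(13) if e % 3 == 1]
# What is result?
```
Trace:
  e=0
  e=1
  e=2
  e=3
  e=4
  e=5
  e=6
  e=7
  e=8
  e=9
  e=10
  e=11
  e=12
  result=[1, 4, 7, 10]

Final answer: [1, 4, 7, 10]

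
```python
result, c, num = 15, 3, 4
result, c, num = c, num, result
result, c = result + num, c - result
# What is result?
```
Trace:
  result=15, c=3, num=4
  result=3, c=4, num=15
  result=18, c=1, num=15

Final answer: 18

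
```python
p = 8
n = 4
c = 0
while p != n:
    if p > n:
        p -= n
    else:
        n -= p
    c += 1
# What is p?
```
Trace:
  p=8
  p=8, n=4
  p=8, n=4, c=0
  p=4, n=4, c=1

Final answer: 4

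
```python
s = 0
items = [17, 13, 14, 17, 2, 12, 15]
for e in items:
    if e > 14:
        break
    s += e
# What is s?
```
Trace:
  s=0
  s=0, e=17

Final answer: 0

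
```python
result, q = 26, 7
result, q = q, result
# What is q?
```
Trace:
  result=26, q=7
  result=7, q=26

Final answer: 26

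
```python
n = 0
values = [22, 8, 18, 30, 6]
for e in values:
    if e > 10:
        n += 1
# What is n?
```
Trace:
  n=0
  n=1, e=22
  n=1, e=8
  n=2, e=18
  n=3, e=30
  n=3, e=6

Final answer: 3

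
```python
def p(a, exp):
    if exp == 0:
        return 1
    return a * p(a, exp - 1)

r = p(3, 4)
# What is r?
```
Call trace:
p(a=3, exp=4)
  p(a=3, exp=3)
    p(a=3, exp=2)
      p(a=3, exp=1)
        p(a=3, exp=0)
        -> return 1
      -> return 3
    -> return 9
  -> return 27
-> return 81

Final answer: 81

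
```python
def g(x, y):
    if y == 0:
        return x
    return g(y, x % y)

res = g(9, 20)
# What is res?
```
Call trace:
g(x=9, y=20)
  g(x=20, y=9)
    g(x=9, y=2)
      g(x=2, y=1)
        g(x=1, y=0)
        -> return 1
      -> return 1
    -> return 1
  -> return 1
-> return 1

Final answer: 1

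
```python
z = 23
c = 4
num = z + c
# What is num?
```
Trace:
  z=23
  z=23, c=4
  z=23, c=4, num=27

Final answer: 27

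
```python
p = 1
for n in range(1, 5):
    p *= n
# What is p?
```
Trace:
  p=1
  p=1, n=1
  p=2, n=2
  p=6, n=3
  p=24, n=4

Final answer: 24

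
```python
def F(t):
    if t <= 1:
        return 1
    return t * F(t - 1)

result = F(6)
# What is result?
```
Call trace:
F(t=6)
  F(t=5)
    F(t=4)
      F(t=3)
        F(t=2)
          F(t=1)
          -> return 1
        -> return 2
      -> return 6
    -> return 24
  -> return 120
-> return 720

Final answer: 720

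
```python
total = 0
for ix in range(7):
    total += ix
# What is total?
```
Trace:
  total=0
  total=0, ix=0
  total=1, ix=1
  total=3, ix=2
  total=6, ix=3
  total=10, ix=4
  total=15, ix=5
  total=21, ix=6

Final answer: 21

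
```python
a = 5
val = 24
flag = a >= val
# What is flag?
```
Trace:
  a=5
  a=5, val=24
  a=5, val=24, flag=False

Final answer: False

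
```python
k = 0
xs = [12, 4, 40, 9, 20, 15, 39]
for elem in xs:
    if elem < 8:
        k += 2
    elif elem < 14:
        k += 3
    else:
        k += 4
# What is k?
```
Trace:
  k=0
  k=3, elem=12
  k=5, elem=4
  k=9, elem=40
  k=12, elem=9
  k=16, elem=20
  k=20, elem=15
  k=24, elem=39

Final answer: 24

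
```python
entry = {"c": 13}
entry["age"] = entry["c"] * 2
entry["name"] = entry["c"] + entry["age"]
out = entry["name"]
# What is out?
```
Trace:
  entry={'c': 13}
  entry={'c': 13, 'age': 26}
  entry={'c': 13, 'age': 26, 'name': 39}
  entry={'c': 13, 'age': 26, 'name': 39}, out=39

Final answer: 39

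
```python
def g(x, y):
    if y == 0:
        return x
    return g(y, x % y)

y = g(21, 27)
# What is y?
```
Call trace:
g(x=21, y=27)
  g(x=27, y=21)
    g(x=21, y=6)
      g(x=6, y=3)
        g(x=3, y=0)
        -> return 3
      -> return 3
    -> return 3
  -> return 3
-> return 3

Final answer: 3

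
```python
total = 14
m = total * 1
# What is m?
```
Trace:
  total=14
  total=14, m=14

Final answer: 14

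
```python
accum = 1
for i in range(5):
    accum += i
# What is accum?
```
Trace:
  accum=1
  accum=1, i=0
  accum=2, i=1
  accum=4, i=2
  accum=7, i=3
  accum=11, i=4

Final answer: 11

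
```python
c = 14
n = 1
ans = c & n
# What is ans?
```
Trace:
  c=14
  c=14, n=1
  c=14, n=1, ans=0

Final answer: 0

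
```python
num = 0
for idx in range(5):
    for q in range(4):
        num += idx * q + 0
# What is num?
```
Trace:
  num=0
  num=0, idx=0, q=0
  num=0, idx=0, q=1
  num=0, idx=0, q=2
  num=0, idx=0, q=3
  num=0, idx=1, q=0
  num=1, idx=1, q=1
  num=3, idx=1, q=2
  num=6, idx=1, q=3
  num=6, idx=2, q=0
  num=8, idx=2, q=1
  num=12, idx=2, q=2
  num=18, idx=2, q=3
  num=18, idx=3, q=0
  num=21, idx=3, q=1
  num=27, idx=3, q=2
  num=36, idx=3, q=3
  num=36, idx=4, q=0
  num=40, idx=4, q=1
  num=48, idx=4, q=2
  num=60, idx=4, q=3

Final answer: 60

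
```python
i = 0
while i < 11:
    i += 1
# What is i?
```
Trace:
  i=0
  i=1
  i=2
  i=3
  i=4
  i=5
  i=6
  i=7
  i=8
  i=9
  i=10
  i=11

Final answer: 11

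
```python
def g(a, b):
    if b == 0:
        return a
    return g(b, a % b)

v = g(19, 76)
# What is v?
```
Call trace:
g(a=19, b=76)
  g(a=76, b=19)
    g(a=19, b=0)
    -> return 19
  -> return 19
-> return 19

Final answer: 19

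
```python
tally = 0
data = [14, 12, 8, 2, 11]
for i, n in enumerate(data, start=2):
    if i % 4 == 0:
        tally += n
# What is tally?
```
Trace:
  tally=0
  tally=0, i=2, n=14
  tally=0, i=3, n=12
  tally=8, i=4, n=8
  tally=8, i=5, n=2
  tally=8, i=6, n=11

Final answer: 8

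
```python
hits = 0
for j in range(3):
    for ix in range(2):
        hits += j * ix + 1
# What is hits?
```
Trace:
  hits=0
  hits=1, j=0, ix=0
  hits=2, j=0, ix=1
  hits=3, j=1, ix=0
  hits=5, j=1, ix=1
  hits=6, j=2, ix=0
  hits=9, j=2, ix=1

Final answer: 9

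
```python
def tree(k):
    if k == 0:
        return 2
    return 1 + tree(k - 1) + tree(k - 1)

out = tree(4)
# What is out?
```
Call trace (a repeated sub-call is expanded the first time; later identical calls just restate its return value):
tree(k=4)
  tree(k=3)
    tree(k=2)
      tree(k=1)
        tree(k=0)
        -> return 2
        tree(k=0)
        -> return 2
      -> return 5
      tree(k=1) -> return 5  (same call as traced above)
    -> return 11
    tree(k=2) -> return 11  (same call as traced above)
  -> return 23
  tree(k=3) -> return 23  (same call as traced above)
-> return 47

Final answer: 47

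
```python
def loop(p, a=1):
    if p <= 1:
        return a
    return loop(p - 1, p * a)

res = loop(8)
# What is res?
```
Call trace:
loop(p=8, a=1)
  loop(p=7, a=8)
    loop(p=6, a=56)
      loop(p=5, a=336)
        loop(p=4, a=1680)
          loop(p=3, a=6720)
            loop(p=2, a=20160)
              loop(p=1, a=40320)
              -> return 40320
            -> return 40320
          -> return 40320
        -> return 40320
      -> return 40320
    -> return 40320
  -> return 40320
-> return 40320

Final answer: 40320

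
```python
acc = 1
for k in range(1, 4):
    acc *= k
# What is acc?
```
Trace:
  acc=1
  acc=1, k=1
  acc=2, k=2
  acc=6, k=3

Final answer: 6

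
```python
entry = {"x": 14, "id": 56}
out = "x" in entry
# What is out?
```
Trace:
  entry={'x': 14, 'id': 56}
  entry={'x': 14, 'id': 56}, out=True

Final answer: True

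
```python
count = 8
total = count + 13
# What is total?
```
Trace:
  count=8
  count=8, total=21

Final answer: 21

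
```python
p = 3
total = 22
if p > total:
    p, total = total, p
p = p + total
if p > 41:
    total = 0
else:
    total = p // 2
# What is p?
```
Trace:
  p=3
  p=3, total=22
  p=3, total=22
  p=25, total=22
  p=25, total=12

Final answer: 25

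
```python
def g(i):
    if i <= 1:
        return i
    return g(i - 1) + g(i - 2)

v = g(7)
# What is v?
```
Call trace (a repeated sub-call is expanded the first time; later identical calls just restate its return value):
g(i=7)
  g(i=6)
    g(i=5)
      g(i=4)
        g(i=3)
          g(i=2)
            g(i=1)
            -> return 1
            g(i=0)
            -> return 0
          -> return 1
          g(i=1)
          -> return 1
        -> return 2
        g(i=2) -> return 1  (same call as traced above)
      -> return 3
      g(i=3) -> return 2  (same call as traced above)
    -> return 5
    g(i=4) -> return 3  (same call as traced above)
  -> return 8
  g(i=5) -> return 5  (same call as traced above)
-> return 13

Final answer: 13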